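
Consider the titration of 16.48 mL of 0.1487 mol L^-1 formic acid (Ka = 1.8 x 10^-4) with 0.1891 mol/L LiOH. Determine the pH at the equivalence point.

8.33

n(HCOOH) = 0.1487 x 0.01648 = 0.002451 mol; V(LiOH) at equivalence = 0.002451/0.1891 = 0.01296 L.
At equivalence all the acid is converted to HCOO-; total volume = 0.01648 + 0.01296 = 0.02944 L, so [HCOO-] = 0.002451/0.02944 = 0.08324 M.
Kb = Kw/Ka = 1.0e-14 / 1.8 x 10^-4 = 5.56e-11.
[OH^-] = sqrt(Kb x [HCOO-]) = sqrt(5.56e-11 x 0.08324) = 2.15e-6 M.
pOH = 5.67, so pH = 14.00 - 5.67 = 8.33.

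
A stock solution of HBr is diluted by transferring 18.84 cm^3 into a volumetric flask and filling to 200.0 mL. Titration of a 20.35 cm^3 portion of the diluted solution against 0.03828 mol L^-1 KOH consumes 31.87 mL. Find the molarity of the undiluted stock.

0.636 M

n(KOH) = 0.03828 x 0.03187 = 0.001220 mol.
n(HBr) in the aliquot = 0.001220 mol.
[diluted HBr] = 0.001220 / 0.02035 = 0.05995 M.
Dilution factor = 200.0/18.84 = 10.62, so [stock] = 0.05995 x 10.62 = 0.636 M.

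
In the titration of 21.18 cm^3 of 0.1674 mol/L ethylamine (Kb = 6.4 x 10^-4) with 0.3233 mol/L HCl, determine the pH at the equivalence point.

5.88

n(C2H5NH2) = 0.1674 x 0.02118 = 0.003546 mol; V(HCl) at equivalence = 0.003546/0.3233 = 0.01097 L.
At equivalence the base is fully converted to C2H5NH3+; total volume = 0.03215 L, so [C2H5NH3+] = 0.003546/0.03215 = 0.1103 M.
Ka(C2H5NH3+) = Kw/Kb = 1.0e-14 / 6.4 x 10^-4 = 1.56e-11.
[H^+] = sqrt(Ka x [C2H5NH3+]) = sqrt(1.56e-11 x 0.1103) = 1.31e-6 M.
pH = -log(1.31e-6) = 5.88.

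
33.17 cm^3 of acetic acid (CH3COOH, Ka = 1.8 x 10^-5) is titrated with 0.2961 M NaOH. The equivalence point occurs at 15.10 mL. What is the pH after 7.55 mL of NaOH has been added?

7.55 mL is exactly half the equivalence volume (15.10/2), i.e. the half-equivalence point.
There, n(HA) = n(A^-), so pH = pKa = -log(1.8 x 10^-5) = 4.74.

4.74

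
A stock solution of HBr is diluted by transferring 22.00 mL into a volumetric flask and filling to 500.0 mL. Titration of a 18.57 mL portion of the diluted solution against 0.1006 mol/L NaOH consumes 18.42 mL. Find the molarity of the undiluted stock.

n(NaOH) = 0.1006 x 0.01842 = 0.001853 mol.
n(HBr) in the aliquot = 0.001853 mol.
[diluted HBr] = 0.001853 / 0.01857 = 0.09979 M.
Dilution factor = 500.0/22.00 = 22.73, so [stock] = 0.09979 x 22.73 = 2.27 M.

2.27 M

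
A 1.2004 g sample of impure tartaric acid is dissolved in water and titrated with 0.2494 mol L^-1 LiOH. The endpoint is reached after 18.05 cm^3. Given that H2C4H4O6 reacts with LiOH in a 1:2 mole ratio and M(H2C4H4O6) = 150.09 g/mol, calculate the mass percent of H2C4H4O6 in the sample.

28.1%

n(LiOH) = 0.2494 x 0.01805 = 0.004502 mol.
n(H2C4H4O6) = 0.004502 / 2 = 0.002251 mol.
mass of H2C4H4O6 = 0.002251 x 150.09 = 0.3378 g.
% purity = 0.3378 / 1.2004 x 100 = 28.1%.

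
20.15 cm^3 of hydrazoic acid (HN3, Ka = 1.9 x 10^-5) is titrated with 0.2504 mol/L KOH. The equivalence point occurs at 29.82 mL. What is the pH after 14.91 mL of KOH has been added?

14.91 mL is exactly half the equivalence volume (29.82/2), i.e. the half-equivalence point.
There, n(HA) = n(A^-), so pH = pKa = -log(1.9 x 10^-5) = 4.72.

4.72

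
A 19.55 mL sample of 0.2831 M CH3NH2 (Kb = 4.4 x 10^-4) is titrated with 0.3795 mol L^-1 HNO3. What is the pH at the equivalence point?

n(CH3NH2) = 0.2831 x 0.01955 = 0.005535 mol; V(HNO3) at equivalence = 0.005535/0.3795 = 0.01458 L.
At equivalence the base is fully converted to CH3NH3+; total volume = 0.03413 L, so [CH3NH3+] = 0.005535/0.03413 = 0.1621 M.
Ka(CH3NH3+) = Kw/Kb = 1.0e-14 / 4.4 x 10^-4 = 2.27e-11.
[H^+] = sqrt(Ka x [CH3NH3+]) = sqrt(2.27e-11 x 0.1621) = 1.92e-6 M.
pH = -log(1.92e-6) = 5.72.

5.72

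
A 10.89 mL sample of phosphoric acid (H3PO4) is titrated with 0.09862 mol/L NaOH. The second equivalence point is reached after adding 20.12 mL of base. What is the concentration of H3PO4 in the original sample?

0.0911 M

n(NaOH) = 0.09862 x 0.02012 = 0.001984 mol.
At the second equivalence point, 2 mol OH^- react per mol H3PO4, so n(H3PO4) = 0.001984 / 2 = 0.0009921 mol.
[H3PO4] = 0.0009921 / 0.01089 L = 0.0911 M.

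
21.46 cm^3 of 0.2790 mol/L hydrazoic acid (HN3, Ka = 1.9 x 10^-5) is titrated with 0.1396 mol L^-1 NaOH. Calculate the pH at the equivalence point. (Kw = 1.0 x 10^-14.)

8.84

n(HN3) = 0.2790 x 0.02146 = 0.005987 mol; V(NaOH) at equivalence = 0.005987/0.1396 = 0.04289 L.
At equivalence all the acid is converted to N3-; total volume = 0.02146 + 0.04289 = 0.06435 L, so [N3-] = 0.005987/0.06435 = 0.09304 M.
Kb = Kw/Ka = 1.0e-14 / 1.9 x 10^-5 = 5.26e-10.
[OH^-] = sqrt(Kb x [N3-]) = sqrt(5.26e-10 x 0.09304) = 7.00e-6 M.
pOH = 5.16, so pH = 14.00 - 5.16 = 8.84.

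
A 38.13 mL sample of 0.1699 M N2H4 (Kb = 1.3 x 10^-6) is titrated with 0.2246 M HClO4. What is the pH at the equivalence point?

4.56

n(N2H4) = 0.1699 x 0.03813 = 0.006478 mol; V(HClO4) at equivalence = 0.006478/0.2246 = 0.02884 L.
At equivalence the base is fully converted to N2H5+; total volume = 0.06697 L, so [N2H5+] = 0.006478/0.06697 = 0.09673 M.
Ka(N2H5+) = Kw/Kb = 1.0e-14 / 1.3 x 10^-6 = 7.69e-9.
[H^+] = sqrt(Ka x [N2H5+]) = sqrt(7.69e-9 x 0.09673) = 2.73e-5 M.
pH = -log(2.73e-5) = 4.56.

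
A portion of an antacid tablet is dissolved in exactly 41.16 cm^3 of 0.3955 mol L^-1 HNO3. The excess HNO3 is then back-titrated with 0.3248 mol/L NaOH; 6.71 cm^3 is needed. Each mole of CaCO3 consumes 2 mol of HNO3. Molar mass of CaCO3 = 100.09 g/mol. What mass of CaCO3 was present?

Total n(HNO3) added = 0.3955 x 0.04116 = 0.01628 mol.
n(NaOH) used = 0.3248 x 0.006710 = 0.002179 mol, which equals the excess n(HNO3).
So n(HNO3) consumed by the sample = 0.01628 - 0.002179 = 0.01410 mol.
n(CaCO3) = 0.01410 / 2 = 0.007050 mol.
mass = 0.007050 mol x 100.09 g/mol = 0.706 g.

0.706 g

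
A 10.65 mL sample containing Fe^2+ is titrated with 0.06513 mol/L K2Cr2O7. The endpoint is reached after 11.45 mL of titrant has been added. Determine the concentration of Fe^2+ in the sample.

0.420 M

n(K2Cr2O7) = 0.06513 x 0.01145 = 0.0007457 mol.
From the balanced equation, 1 mol K2Cr2O7 reacts with 6 mol Fe^2+, so n(Fe^2+) = 0.0007457 x 6/1 = 0.004474 mol.
[Fe^2+] = 0.004474 / 0.01065 L = 0.420 M.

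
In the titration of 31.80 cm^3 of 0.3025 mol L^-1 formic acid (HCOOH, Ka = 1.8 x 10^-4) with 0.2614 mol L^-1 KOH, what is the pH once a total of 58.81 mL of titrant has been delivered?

12.80

n(acid) = 0.3025 x 0.03180 = 0.009619 mol; n(KOH) added = 0.2614 x 0.05881 = 0.01537 mol.
Base is in excess by 0.01537 - 0.009619 = 0.005753 mol in a total volume of 0.09061 L.
[OH^-] = 0.005753/0.09061 = 0.06350 M, so pOH = 1.20 and pH = 14.00 - 1.20 = 12.80.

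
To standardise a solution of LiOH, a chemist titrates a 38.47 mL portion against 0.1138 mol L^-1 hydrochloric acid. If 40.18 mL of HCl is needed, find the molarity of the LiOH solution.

n(HCl) delivered = 0.1138 x 0.04018 = 0.004572 mol.
For a 1:1 reaction, n(LiOH) = 0.004572 mol.
[LiOH] = 0.004572 mol / 0.03847 L = 0.119 M.

0.119 M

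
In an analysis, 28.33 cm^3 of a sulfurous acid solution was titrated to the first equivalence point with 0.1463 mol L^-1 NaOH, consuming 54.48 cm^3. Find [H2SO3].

n(NaOH) = 0.1463 x 0.05448 = 0.007970 mol.
At the first equivalence point, 1 mol OH^- react per mol H2SO3, so n(H2SO3) = 0.007970 / 1 = 0.007970 mol.
[H2SO3] = 0.007970 / 0.02833 L = 0.281 M.

0.281 M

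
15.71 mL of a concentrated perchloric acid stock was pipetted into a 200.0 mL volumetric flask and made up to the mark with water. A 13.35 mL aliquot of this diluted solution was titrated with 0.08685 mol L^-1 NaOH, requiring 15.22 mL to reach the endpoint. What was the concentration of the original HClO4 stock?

1.26 M

n(NaOH) = 0.08685 x 0.01522 = 0.001322 mol.
n(HClO4) in the aliquot = 0.001322 mol.
[diluted HClO4] = 0.001322 / 0.01335 = 0.09902 M.
Dilution factor = 200.0/15.71 = 12.73, so [stock] = 0.09902 x 12.73 = 1.26 M.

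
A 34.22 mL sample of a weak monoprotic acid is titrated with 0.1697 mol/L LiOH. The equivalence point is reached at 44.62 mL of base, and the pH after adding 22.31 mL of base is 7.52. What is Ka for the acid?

22.31 mL is half of the equivalence volume, so this is the half-equivalence point where [HA] = [A^-].
At half-equivalence pH = pKa, so pKa = 7.52.
Ka = 10^(-7.52) = 3.0 x 10^-8.

3.0 x 10^-8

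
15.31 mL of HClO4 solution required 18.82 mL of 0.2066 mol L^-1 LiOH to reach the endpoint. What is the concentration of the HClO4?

0.254 M

n(LiOH) delivered = 0.2066 x 0.01882 = 0.003888 mol.
For a 1:1 reaction, n(HClO4) = 0.003888 mol.
[HClO4] = 0.003888 mol / 0.01531 L = 0.254 M.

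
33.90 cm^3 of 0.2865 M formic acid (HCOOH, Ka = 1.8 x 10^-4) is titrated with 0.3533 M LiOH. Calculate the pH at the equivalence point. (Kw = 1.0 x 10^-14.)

8.47

n(HCOOH) = 0.2865 x 0.03390 = 0.009712 mol; V(LiOH) at equivalence = 0.009712/0.3533 = 0.02749 L.
At equivalence all the acid is converted to HCOO-; total volume = 0.03390 + 0.02749 = 0.06139 L, so [HCOO-] = 0.009712/0.06139 = 0.1582 M.
Kb = Kw/Ka = 1.0e-14 / 1.8 x 10^-4 = 5.56e-11.
[OH^-] = sqrt(Kb x [HCOO-]) = sqrt(5.56e-11 x 0.1582) = 2.96e-6 M.
pOH = 5.53, so pH = 14.00 - 5.53 = 8.47.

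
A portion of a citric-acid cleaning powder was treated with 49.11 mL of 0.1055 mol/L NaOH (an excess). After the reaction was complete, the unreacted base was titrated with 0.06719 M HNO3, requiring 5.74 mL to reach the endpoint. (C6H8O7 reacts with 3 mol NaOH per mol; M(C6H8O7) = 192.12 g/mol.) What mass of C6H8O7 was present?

0.307 g

Total n(NaOH) added = 0.1055 x 0.04911 = 0.005181 mol.
n(HNO3) used = 0.06719 x 0.005740 = 0.0003857 mol, which equals the excess n(NaOH).
So n(NaOH) consumed by the sample = 0.005181 - 0.0003857 = 0.004795 mol.
n(C6H8O7) = 0.004795 / 3 = 0.001598 mol.
mass = 0.001598 mol x 192.12 g/mol = 0.307 g.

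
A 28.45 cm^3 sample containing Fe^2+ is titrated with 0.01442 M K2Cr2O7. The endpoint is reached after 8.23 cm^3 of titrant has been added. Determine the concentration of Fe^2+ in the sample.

n(K2Cr2O7) = 0.01442 x 0.008230 = 0.0001187 mol.
From the balanced equation, 1 mol K2Cr2O7 reacts with 6 mol Fe^2+, so n(Fe^2+) = 0.0001187 x 6/1 = 0.0007121 mol.
[Fe^2+] = 0.0007121 / 0.02845 L = 0.0250 M.

0.0250 M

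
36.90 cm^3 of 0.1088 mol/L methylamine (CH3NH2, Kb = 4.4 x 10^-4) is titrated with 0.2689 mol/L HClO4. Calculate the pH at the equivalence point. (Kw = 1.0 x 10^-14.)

n(CH3NH2) = 0.1088 x 0.03690 = 0.004015 mol; V(HClO4) at equivalence = 0.004015/0.2689 = 0.01493 L.
At equivalence the base is fully converted to CH3NH3+; total volume = 0.05183 L, so [CH3NH3+] = 0.004015/0.05183 = 0.07746 M.
Ka(CH3NH3+) = Kw/Kb = 1.0e-14 / 4.4 x 10^-4 = 2.27e-11.
[H^+] = sqrt(Ka x [CH3NH3+]) = sqrt(2.27e-11 x 0.07746) = 1.33e-6 M.
pH = -log(1.33e-6) = 5.88.

5.88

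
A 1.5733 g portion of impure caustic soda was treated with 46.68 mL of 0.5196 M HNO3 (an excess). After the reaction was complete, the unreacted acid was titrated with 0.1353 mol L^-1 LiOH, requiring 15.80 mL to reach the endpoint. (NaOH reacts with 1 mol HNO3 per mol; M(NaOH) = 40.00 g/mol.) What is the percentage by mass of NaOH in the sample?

56.2%

Total n(HNO3) added = 0.5196 x 0.04668 = 0.02425 mol.
n(LiOH) used = 0.1353 x 0.01580 = 0.002138 mol, which equals the excess n(HNO3).
So n(HNO3) consumed by the sample = 0.02425 - 0.002138 = 0.02212 mol.
n(NaOH) = 0.02212 / 1 = 0.02212 mol.
mass NaOH = 0.02212 x 40.00 = 0.8847 g, so %NaOH = 0.8847/1.5733 x 100 = 56.2%.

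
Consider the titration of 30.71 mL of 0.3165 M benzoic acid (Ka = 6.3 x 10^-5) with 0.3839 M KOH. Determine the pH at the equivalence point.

8.72

n(C6H5COOH) = 0.3165 x 0.03071 = 0.009720 mol; V(KOH) at equivalence = 0.009720/0.3839 = 0.02532 L.
At equivalence all the acid is converted to C6H5COO-; total volume = 0.03071 + 0.02532 = 0.05603 L, so [C6H5COO-] = 0.009720/0.05603 = 0.1735 M.
Kb = Kw/Ka = 1.0e-14 / 6.3 x 10^-5 = 1.59e-10.
[OH^-] = sqrt(Kb x [C6H5COO-]) = sqrt(1.59e-10 x 0.1735) = 5.25e-6 M.
pOH = 5.28, so pH = 14.00 - 5.28 = 8.72.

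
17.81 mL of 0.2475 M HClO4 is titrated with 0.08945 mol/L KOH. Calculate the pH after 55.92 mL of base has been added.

n(acid) = 0.2475 x 0.01781 = 0.004408 mol; n(KOH) added = 0.08945 x 0.05592 = 0.005002 mol.
Base is in excess by 0.005002 - 0.004408 = 0.0005941 mol in a total volume of 0.07373 L.
[OH^-] = 0.0005941/0.07373 = 0.008057 M, so pOH = 2.09 and pH = 14.00 - 2.09 = 11.91.

11.91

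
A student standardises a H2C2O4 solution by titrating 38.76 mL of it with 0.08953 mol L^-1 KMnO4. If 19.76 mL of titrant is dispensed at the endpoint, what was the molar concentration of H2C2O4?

n(KMnO4) = 0.08953 x 0.01976 = 0.001769 mol.
From the balanced equation, 2 mol KMnO4 reacts with 5 mol H2C2O4, so n(H2C2O4) = 0.001769 x 5/2 = 0.004423 mol.
[H2C2O4] = 0.004423 / 0.03876 L = 0.114 M.

0.114 M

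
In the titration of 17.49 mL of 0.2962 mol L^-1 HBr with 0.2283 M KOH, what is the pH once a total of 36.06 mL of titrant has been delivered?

12.76

n(acid) = 0.2962 x 0.01749 = 0.005181 mol; n(KOH) added = 0.2283 x 0.03606 = 0.008232 mol.
Base is in excess by 0.008232 - 0.005181 = 0.003052 mol in a total volume of 0.05355 L.
[OH^-] = 0.003052/0.05355 = 0.05699 M, so pOH = 1.24 and pH = 14.00 - 1.24 = 12.76.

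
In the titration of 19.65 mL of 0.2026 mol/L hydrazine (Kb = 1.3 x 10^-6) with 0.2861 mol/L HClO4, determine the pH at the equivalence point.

4.52

n(N2H4) = 0.2026 x 0.01965 = 0.003981 mol; V(HClO4) at equivalence = 0.003981/0.2861 = 0.01392 L.
At equivalence the base is fully converted to N2H5+; total volume = 0.03357 L, so [N2H5+] = 0.003981/0.03357 = 0.1186 M.
Ka(N2H5+) = Kw/Kb = 1.0e-14 / 1.3 x 10^-6 = 7.69e-9.
[H^+] = sqrt(Ka x [N2H5+]) = sqrt(7.69e-9 x 0.1186) = 3.02e-5 M.
pH = -log(3.02e-5) = 4.52.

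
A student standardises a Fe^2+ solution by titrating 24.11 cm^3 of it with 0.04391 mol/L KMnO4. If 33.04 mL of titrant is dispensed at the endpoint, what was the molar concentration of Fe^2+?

0.301 M

n(KMnO4) = 0.04391 x 0.03304 = 0.001451 mol.
From the balanced equation, 1 mol KMnO4 reacts with 5 mol Fe^2+, so n(Fe^2+) = 0.001451 x 5/1 = 0.007254 mol.
[Fe^2+] = 0.007254 / 0.02411 L = 0.301 M.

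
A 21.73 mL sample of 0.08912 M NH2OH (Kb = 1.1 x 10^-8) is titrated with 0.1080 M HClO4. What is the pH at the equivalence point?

n(NH2OH) = 0.08912 x 0.02173 = 0.001937 mol; V(HClO4) at equivalence = 0.001937/0.1080 = 0.01793 L.
At equivalence the base is fully converted to NH3OH+; total volume = 0.03966 L, so [NH3OH+] = 0.001937/0.03966 = 0.04883 M.
Ka(NH3OH+) = Kw/Kb = 1.0e-14 / 1.1 x 10^-8 = 9.09e-7.
[H^+] = sqrt(Ka x [NH3OH+]) = sqrt(9.09e-7 x 0.04883) = 0.000211 M.
pH = -log(0.000211) = 3.68.

3.68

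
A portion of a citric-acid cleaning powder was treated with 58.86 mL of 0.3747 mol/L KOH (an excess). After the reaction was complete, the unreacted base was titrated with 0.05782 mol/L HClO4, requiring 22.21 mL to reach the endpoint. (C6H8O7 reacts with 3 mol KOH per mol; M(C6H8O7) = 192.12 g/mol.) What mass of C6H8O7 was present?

Total n(KOH) added = 0.3747 x 0.05886 = 0.02205 mol.
n(HClO4) used = 0.05782 x 0.02221 = 0.001284 mol, which equals the excess n(KOH).
So n(KOH) consumed by the sample = 0.02205 - 0.001284 = 0.02077 mol.
n(C6H8O7) = 0.02077 / 3 = 0.006924 mol.
mass = 0.006924 mol x 192.12 g/mol = 1.33 g.

1.33 g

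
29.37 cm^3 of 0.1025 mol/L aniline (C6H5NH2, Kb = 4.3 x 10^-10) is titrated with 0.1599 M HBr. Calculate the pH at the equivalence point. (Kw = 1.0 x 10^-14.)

2.92

n(C6H5NH2) = 0.1025 x 0.02937 = 0.003010 mol; V(HBr) at equivalence = 0.003010/0.1599 = 0.01883 L.
At equivalence the base is fully converted to C6H5NH3+; total volume = 0.04820 L, so [C6H5NH3+] = 0.003010/0.04820 = 0.06246 M.
Ka(C6H5NH3+) = Kw/Kb = 1.0e-14 / 4.3 x 10^-10 = 2.33e-5.
[H^+] = sqrt(Ka x [C6H5NH3+]) = sqrt(2.33e-5 x 0.06246) = 0.00121 M.
pH = -log(0.00121) = 2.92.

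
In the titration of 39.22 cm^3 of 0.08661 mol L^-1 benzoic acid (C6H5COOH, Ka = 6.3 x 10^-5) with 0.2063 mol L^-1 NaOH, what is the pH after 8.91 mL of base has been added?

4.27

Initial n(C6H5COOH) = 0.08661 x 0.03922 = 0.003397 mol.
n(NaOH) added = 0.2063 x 0.008910 = 0.001838 mol, converting that many moles of C6H5COOH to C6H5COO-.
Remaining n(C6H5COOH) = 0.001559 mol; n(C6H5COO-) = 0.001838 mol.
By Henderson-Hasselbalch, pH = pKa + log([A^-]/[HA]) = 4.20 + log(0.001838/0.001559) = 4.20 + (+0.07) = 4.27.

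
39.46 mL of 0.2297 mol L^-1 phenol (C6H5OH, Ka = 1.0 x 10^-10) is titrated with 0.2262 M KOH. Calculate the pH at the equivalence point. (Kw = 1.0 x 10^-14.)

n(C6H5OH) = 0.2297 x 0.03946 = 0.009064 mol; V(KOH) at equivalence = 0.009064/0.2262 = 0.04007 L.
At equivalence all the acid is converted to C6H5O-; total volume = 0.03946 + 0.04007 = 0.07953 L, so [C6H5O-] = 0.009064/0.07953 = 0.1140 M.
Kb = Kw/Ka = 1.0e-14 / 1.0 x 10^-10 = 0.000100.
[OH^-] = sqrt(Kb x [C6H5O-]) = sqrt(0.000100 x 0.1140) = 0.00338 M.
pOH = 2.47, so pH = 14.00 - 2.47 = 11.53.

11.53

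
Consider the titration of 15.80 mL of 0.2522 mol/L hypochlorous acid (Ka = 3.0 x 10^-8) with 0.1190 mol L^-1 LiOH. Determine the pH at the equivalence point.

10.22

n(HClO) = 0.2522 x 0.01580 = 0.003985 mol; V(LiOH) at equivalence = 0.003985/0.1190 = 0.03349 L.
At equivalence all the acid is converted to ClO-; total volume = 0.01580 + 0.03349 = 0.04929 L, so [ClO-] = 0.003985/0.04929 = 0.08085 M.
Kb = Kw/Ka = 1.0e-14 / 3.0 x 10^-8 = 3.33e-7.
[OH^-] = sqrt(Kb x [ClO-]) = sqrt(3.33e-7 x 0.08085) = 0.000164 M.
pOH = 3.78, so pH = 14.00 - 3.78 = 10.22.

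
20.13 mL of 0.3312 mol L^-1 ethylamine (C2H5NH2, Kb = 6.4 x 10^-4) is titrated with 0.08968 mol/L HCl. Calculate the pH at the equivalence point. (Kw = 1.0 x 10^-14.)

n(C2H5NH2) = 0.3312 x 0.02013 = 0.006667 mol; V(HCl) at equivalence = 0.006667/0.08968 = 0.07434 L.
At equivalence the base is fully converted to C2H5NH3+; total volume = 0.09447 L, so [C2H5NH3+] = 0.006667/0.09447 = 0.07057 M.
Ka(C2H5NH3+) = Kw/Kb = 1.0e-14 / 6.4 x 10^-4 = 1.56e-11.
[H^+] = sqrt(Ka x [C2H5NH3+]) = sqrt(1.56e-11 x 0.07057) = 1.05e-6 M.
pH = -log(1.05e-6) = 5.98.

5.98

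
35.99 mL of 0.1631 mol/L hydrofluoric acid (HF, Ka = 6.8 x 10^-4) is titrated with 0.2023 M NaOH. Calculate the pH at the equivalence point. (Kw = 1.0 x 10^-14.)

8.06

n(HF) = 0.1631 x 0.03599 = 0.005870 mol; V(NaOH) at equivalence = 0.005870/0.2023 = 0.02902 L.
At equivalence all the acid is converted to F-; total volume = 0.03599 + 0.02902 = 0.06501 L, so [F-] = 0.005870/0.06501 = 0.09030 M.
Kb = Kw/Ka = 1.0e-14 / 6.8 x 10^-4 = 1.47e-11.
[OH^-] = sqrt(Kb x [F-]) = sqrt(1.47e-11 x 0.09030) = 1.15e-6 M.
pOH = 5.94, so pH = 14.00 - 5.94 = 8.06.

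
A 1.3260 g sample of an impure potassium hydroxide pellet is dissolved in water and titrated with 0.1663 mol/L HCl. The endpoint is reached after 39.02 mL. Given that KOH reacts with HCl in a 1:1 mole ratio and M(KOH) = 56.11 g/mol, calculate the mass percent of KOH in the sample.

27.5%

n(HCl) = 0.1663 x 0.03902 = 0.006489 mol.
n(KOH) = 0.006489 / 1 = 0.006489 mol.
mass of KOH = 0.006489 x 56.11 = 0.3641 g.
% purity = 0.3641 / 1.3260 x 100 = 27.5%.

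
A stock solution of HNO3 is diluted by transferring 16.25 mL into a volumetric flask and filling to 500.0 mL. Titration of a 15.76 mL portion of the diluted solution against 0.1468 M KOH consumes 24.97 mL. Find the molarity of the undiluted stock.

7.16 M

n(KOH) = 0.1468 x 0.02497 = 0.003666 mol.
n(HNO3) in the aliquot = 0.003666 mol.
[diluted HNO3] = 0.003666 / 0.01576 = 0.2326 M.
Dilution factor = 500.0/16.25 = 30.77, so [stock] = 0.2326 x 30.77 = 7.16 M.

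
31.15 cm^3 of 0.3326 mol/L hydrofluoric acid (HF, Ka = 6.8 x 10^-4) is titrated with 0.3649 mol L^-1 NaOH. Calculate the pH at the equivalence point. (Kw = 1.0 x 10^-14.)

8.20

n(HF) = 0.3326 x 0.03115 = 0.01036 mol; V(NaOH) at equivalence = 0.01036/0.3649 = 0.02839 L.
At equivalence all the acid is converted to F-; total volume = 0.03115 + 0.02839 = 0.05954 L, so [F-] = 0.01036/0.05954 = 0.1740 M.
Kb = Kw/Ka = 1.0e-14 / 6.8 x 10^-4 = 1.47e-11.
[OH^-] = sqrt(Kb x [F-]) = sqrt(1.47e-11 x 0.1740) = 1.60e-6 M.
pOH = 5.80, so pH = 14.00 - 5.80 = 8.20.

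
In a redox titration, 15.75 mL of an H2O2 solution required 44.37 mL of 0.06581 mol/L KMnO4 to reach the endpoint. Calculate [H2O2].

n(KMnO4) = 0.06581 x 0.04437 = 0.002920 mol.
From the balanced equation, 2 mol KMnO4 reacts with 5 mol H2O2, so n(H2O2) = 0.002920 x 5/2 = 0.007300 mol.
[H2O2] = 0.007300 / 0.01575 L = 0.463 M.

0.463 M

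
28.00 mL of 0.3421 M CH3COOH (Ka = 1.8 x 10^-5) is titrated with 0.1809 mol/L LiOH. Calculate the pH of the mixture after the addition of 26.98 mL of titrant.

4.76

Initial n(CH3COOH) = 0.3421 x 0.02800 = 0.009579 mol.
n(LiOH) added = 0.1809 x 0.02698 = 0.004881 mol, converting that many moles of CH3COOH to CH3COO-.
Remaining n(CH3COOH) = 0.004698 mol; n(CH3COO-) = 0.004881 mol.
By Henderson-Hasselbalch, pH = pKa + log([A^-]/[HA]) = 4.74 + log(0.004881/0.004698) = 4.74 + (+0.02) = 4.76.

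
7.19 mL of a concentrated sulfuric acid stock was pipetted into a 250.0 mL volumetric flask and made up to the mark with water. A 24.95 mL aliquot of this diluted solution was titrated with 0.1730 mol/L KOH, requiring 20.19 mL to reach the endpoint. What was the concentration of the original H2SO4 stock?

2.43 M

n(KOH) = 0.1730 x 0.02019 = 0.003493 mol.
n(H2SO4) in the aliquot = 0.003493 x 1/2 = 0.001746 mol.
[diluted H2SO4] = 0.001746 / 0.02495 = 0.07000 M.
Dilution factor = 250.0/7.190 = 34.77, so [stock] = 0.07000 x 34.77 = 2.43 M.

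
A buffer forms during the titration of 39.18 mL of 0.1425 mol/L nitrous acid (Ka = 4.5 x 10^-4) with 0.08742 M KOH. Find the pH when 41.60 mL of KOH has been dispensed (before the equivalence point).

Initial n(HNO2) = 0.1425 x 0.03918 = 0.005583 mol.
n(KOH) added = 0.08742 x 0.04160 = 0.003637 mol, converting that many moles of HNO2 to NO2-.
Remaining n(HNO2) = 0.001946 mol; n(NO2-) = 0.003637 mol.
By Henderson-Hasselbalch, pH = pKa + log([A^-]/[HA]) = 3.35 + log(0.003637/0.001946) = 3.35 + (+0.27) = 3.62.

3.62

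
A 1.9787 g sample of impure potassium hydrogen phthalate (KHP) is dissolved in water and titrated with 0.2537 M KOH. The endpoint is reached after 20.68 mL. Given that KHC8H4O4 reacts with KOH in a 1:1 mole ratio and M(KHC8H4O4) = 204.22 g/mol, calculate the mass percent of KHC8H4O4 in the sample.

n(KOH) = 0.2537 x 0.02068 = 0.005247 mol.
n(KHC8H4O4) = 0.005247 / 1 = 0.005247 mol.
mass of KHC8H4O4 = 0.005247 x 204.22 = 1.071 g.
% purity = 1.071 / 1.9787 x 100 = 54.1%.

54.1%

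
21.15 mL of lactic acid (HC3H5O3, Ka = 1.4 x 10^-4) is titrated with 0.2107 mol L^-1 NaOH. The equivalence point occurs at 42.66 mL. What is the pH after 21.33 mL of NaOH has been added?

3.85

21.33 mL is exactly half the equivalence volume (42.66/2), i.e. the half-equivalence point.
There, n(HA) = n(A^-), so pH = pKa = -log(1.4 x 10^-4) = 3.85.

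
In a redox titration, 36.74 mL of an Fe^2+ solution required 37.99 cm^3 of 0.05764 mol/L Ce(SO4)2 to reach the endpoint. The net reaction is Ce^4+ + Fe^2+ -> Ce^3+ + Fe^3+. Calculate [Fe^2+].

n(Ce(SO4)2) = 0.05764 x 0.03799 = 0.002190 mol.
From the balanced equation, 1 mol Ce(SO4)2 reacts with 1 mol Fe^2+, so n(Fe^2+) = 0.002190 x 1/1 = 0.002190 mol.
[Fe^2+] = 0.002190 / 0.03674 L = 0.0596 M.

0.0596 M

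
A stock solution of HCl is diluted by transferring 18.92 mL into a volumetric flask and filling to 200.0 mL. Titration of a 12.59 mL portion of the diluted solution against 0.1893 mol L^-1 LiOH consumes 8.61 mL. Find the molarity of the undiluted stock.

1.37 M

n(LiOH) = 0.1893 x 0.008610 = 0.001630 mol.
n(HCl) in the aliquot = 0.001630 mol.
[diluted HCl] = 0.001630 / 0.01259 = 0.1295 M.
Dilution factor = 200.0/18.92 = 10.57, so [stock] = 0.1295 x 10.57 = 1.37 M.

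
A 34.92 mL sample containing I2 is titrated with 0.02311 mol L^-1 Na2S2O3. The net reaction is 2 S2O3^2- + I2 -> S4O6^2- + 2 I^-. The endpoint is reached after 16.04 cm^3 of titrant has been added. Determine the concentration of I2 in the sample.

0.00531 M

n(Na2S2O3) = 0.02311 x 0.01604 = 0.0003707 mol.
From the balanced equation, 2 mol Na2S2O3 reacts with 1 mol I2, so n(I2) = 0.0003707 x 1/2 = 0.0001853 mol.
[I2] = 0.0001853 / 0.03492 L = 0.00531 M.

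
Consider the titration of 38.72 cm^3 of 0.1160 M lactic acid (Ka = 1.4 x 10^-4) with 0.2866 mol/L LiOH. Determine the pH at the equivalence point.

8.39

n(HC3H5O3) = 0.1160 x 0.03872 = 0.004492 mol; V(LiOH) at equivalence = 0.004492/0.2866 = 0.01567 L.
At equivalence all the acid is converted to C3H5O3-; total volume = 0.03872 + 0.01567 = 0.05439 L, so [C3H5O3-] = 0.004492/0.05439 = 0.08258 M.
Kb = Kw/Ka = 1.0e-14 / 1.4 x 10^-4 = 7.14e-11.
[OH^-] = sqrt(Kb x [C3H5O3-]) = sqrt(7.14e-11 x 0.08258) = 2.43e-6 M.
pOH = 5.61, so pH = 14.00 - 5.61 = 8.39.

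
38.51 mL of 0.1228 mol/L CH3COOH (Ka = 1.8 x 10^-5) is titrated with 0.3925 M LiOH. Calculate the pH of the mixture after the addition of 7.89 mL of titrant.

5.02

Initial n(CH3COOH) = 0.1228 x 0.03851 = 0.004729 mol.
n(LiOH) added = 0.3925 x 0.007890 = 0.003097 mol, converting that many moles of CH3COOH to CH3COO-.
Remaining n(CH3COOH) = 0.001632 mol; n(CH3COO-) = 0.003097 mol.
By Henderson-Hasselbalch, pH = pKa + log([A^-]/[HA]) = 4.74 + log(0.003097/0.001632) = 4.74 + (+0.28) = 5.02.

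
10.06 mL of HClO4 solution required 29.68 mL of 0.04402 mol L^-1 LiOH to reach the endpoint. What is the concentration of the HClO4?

0.130 M

n(LiOH) delivered = 0.04402 x 0.02968 = 0.001307 mol.
For a 1:1 reaction, n(HClO4) = 0.001307 mol.
[HClO4] = 0.001307 mol / 0.01006 L = 0.130 M.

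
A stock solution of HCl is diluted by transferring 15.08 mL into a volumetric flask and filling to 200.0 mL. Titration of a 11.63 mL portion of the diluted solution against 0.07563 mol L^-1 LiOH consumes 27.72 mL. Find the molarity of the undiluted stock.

2.39 M

n(LiOH) = 0.07563 x 0.02772 = 0.002096 mol.
n(HCl) in the aliquot = 0.002096 mol.
[diluted HCl] = 0.002096 / 0.01163 = 0.1803 M.
Dilution factor = 200.0/15.08 = 13.26, so [stock] = 0.1803 x 13.26 = 2.39 M.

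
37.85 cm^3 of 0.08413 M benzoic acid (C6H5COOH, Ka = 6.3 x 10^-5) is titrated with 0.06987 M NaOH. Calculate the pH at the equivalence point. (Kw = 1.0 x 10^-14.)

8.39

n(C6H5COOH) = 0.08413 x 0.03785 = 0.003184 mol; V(NaOH) at equivalence = 0.003184/0.06987 = 0.04557 L.
At equivalence all the acid is converted to C6H5COO-; total volume = 0.03785 + 0.04557 = 0.08342 L, so [C6H5COO-] = 0.003184/0.08342 = 0.03817 M.
Kb = Kw/Ka = 1.0e-14 / 6.3 x 10^-5 = 1.59e-10.
[OH^-] = sqrt(Kb x [C6H5COO-]) = sqrt(1.59e-10 x 0.03817) = 2.46e-6 M.
pOH = 5.61, so pH = 14.00 - 5.61 = 8.39.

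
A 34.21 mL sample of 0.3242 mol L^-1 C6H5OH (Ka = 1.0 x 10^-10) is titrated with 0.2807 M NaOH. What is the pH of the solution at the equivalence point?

n(C6H5OH) = 0.3242 x 0.03421 = 0.01109 mol; V(NaOH) at equivalence = 0.01109/0.2807 = 0.03951 L.
At equivalence all the acid is converted to C6H5O-; total volume = 0.03421 + 0.03951 = 0.07372 L, so [C6H5O-] = 0.01109/0.07372 = 0.1504 M.
Kb = Kw/Ka = 1.0e-14 / 1.0 x 10^-10 = 0.000100.
[OH^-] = sqrt(Kb x [C6H5O-]) = sqrt(0.000100 x 0.1504) = 0.00388 M.
pOH = 2.41, so pH = 14.00 - 2.41 = 11.59.

11.59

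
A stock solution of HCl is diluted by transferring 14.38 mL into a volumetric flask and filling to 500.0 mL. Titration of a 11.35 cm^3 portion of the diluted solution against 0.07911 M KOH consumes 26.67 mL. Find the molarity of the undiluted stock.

6.46 M

n(KOH) = 0.07911 x 0.02667 = 0.002110 mol.
n(HCl) in the aliquot = 0.002110 mol.
[diluted HCl] = 0.002110 / 0.01135 = 0.1859 M.
Dilution factor = 500.0/14.38 = 34.77, so [stock] = 0.1859 x 34.77 = 6.46 M.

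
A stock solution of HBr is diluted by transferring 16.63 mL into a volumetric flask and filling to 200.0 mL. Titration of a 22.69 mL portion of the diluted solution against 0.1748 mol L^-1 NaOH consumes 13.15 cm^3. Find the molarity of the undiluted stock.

1.22 M

n(NaOH) = 0.1748 x 0.01315 = 0.002299 mol.
n(HBr) in the aliquot = 0.002299 mol.
[diluted HBr] = 0.002299 / 0.02269 = 0.1013 M.
Dilution factor = 200.0/16.63 = 12.03, so [stock] = 0.1013 x 12.03 = 1.22 M.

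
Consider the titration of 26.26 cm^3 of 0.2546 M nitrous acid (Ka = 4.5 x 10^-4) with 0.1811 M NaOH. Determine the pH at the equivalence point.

8.19

n(HNO2) = 0.2546 x 0.02626 = 0.006686 mol; V(NaOH) at equivalence = 0.006686/0.1811 = 0.03692 L.
At equivalence all the acid is converted to NO2-; total volume = 0.02626 + 0.03692 = 0.06318 L, so [NO2-] = 0.006686/0.06318 = 0.1058 M.
Kb = Kw/Ka = 1.0e-14 / 4.5 x 10^-4 = 2.22e-11.
[OH^-] = sqrt(Kb x [NO2-]) = sqrt(2.22e-11 x 0.1058) = 1.53e-6 M.
pOH = 5.81, so pH = 14.00 - 5.81 = 8.19.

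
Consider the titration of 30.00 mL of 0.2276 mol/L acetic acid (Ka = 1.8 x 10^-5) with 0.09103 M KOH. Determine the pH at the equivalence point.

n(CH3COOH) = 0.2276 x 0.03000 = 0.006828 mol; V(KOH) at equivalence = 0.006828/0.09103 = 0.07501 L.
At equivalence all the acid is converted to CH3COO-; total volume = 0.03000 + 0.07501 = 0.1050 L, so [CH3COO-] = 0.006828/0.1050 = 0.06502 M.
Kb = Kw/Ka = 1.0e-14 / 1.8 x 10^-5 = 5.56e-10.
[OH^-] = sqrt(Kb x [CH3COO-]) = sqrt(5.56e-10 x 0.06502) = 6.01e-6 M.
pOH = 5.22, so pH = 14.00 - 5.22 = 8.78.

8.78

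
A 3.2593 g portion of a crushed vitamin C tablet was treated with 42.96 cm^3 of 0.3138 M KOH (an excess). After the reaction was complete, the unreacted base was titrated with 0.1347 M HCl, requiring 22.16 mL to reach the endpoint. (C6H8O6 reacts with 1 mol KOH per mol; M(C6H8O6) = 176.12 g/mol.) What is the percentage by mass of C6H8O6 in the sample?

56.7%

Total n(KOH) added = 0.3138 x 0.04296 = 0.01348 mol.
n(HCl) used = 0.1347 x 0.02216 = 0.002985 mol, which equals the excess n(KOH).
So n(KOH) consumed by the sample = 0.01348 - 0.002985 = 0.01050 mol.
n(C6H8O6) = 0.01050 / 1 = 0.01050 mol.
mass C6H8O6 = 0.01050 x 176.12 = 1.849 g, so %C6H8O6 = 1.849/3.2593 x 100 = 56.7%.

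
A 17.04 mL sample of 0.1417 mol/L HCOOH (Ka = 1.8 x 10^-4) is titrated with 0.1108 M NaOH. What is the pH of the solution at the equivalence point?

8.27

n(HCOOH) = 0.1417 x 0.01704 = 0.002415 mol; V(NaOH) at equivalence = 0.002415/0.1108 = 0.02179 L.
At equivalence all the acid is converted to HCOO-; total volume = 0.01704 + 0.02179 = 0.03883 L, so [HCOO-] = 0.002415/0.03883 = 0.06218 M.
Kb = Kw/Ka = 1.0e-14 / 1.8 x 10^-4 = 5.56e-11.
[OH^-] = sqrt(Kb x [HCOO-]) = sqrt(5.56e-11 x 0.06218) = 1.86e-6 M.
pOH = 5.73, so pH = 14.00 - 5.73 = 8.27.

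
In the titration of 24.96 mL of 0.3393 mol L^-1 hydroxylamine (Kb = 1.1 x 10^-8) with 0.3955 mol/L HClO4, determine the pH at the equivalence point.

n(NH2OH) = 0.3393 x 0.02496 = 0.008469 mol; V(HClO4) at equivalence = 0.008469/0.3955 = 0.02141 L.
At equivalence the base is fully converted to NH3OH+; total volume = 0.04637 L, so [NH3OH+] = 0.008469/0.04637 = 0.1826 M.
Ka(NH3OH+) = Kw/Kb = 1.0e-14 / 1.1 x 10^-8 = 9.09e-7.
[H^+] = sqrt(Ka x [NH3OH+]) = sqrt(9.09e-7 x 0.1826) = 0.000407 M.
pH = -log(0.000407) = 3.39.

3.39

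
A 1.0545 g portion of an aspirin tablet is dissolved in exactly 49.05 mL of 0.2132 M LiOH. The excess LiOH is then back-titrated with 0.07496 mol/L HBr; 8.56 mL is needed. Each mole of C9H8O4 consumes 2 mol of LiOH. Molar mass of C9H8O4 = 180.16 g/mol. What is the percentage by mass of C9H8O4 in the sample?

Total n(LiOH) added = 0.2132 x 0.04905 = 0.01046 mol.
n(HBr) used = 0.07496 x 0.008560 = 0.0006417 mol, which equals the excess n(LiOH).
So n(LiOH) consumed by the sample = 0.01046 - 0.0006417 = 0.009816 mol.
n(C9H8O4) = 0.009816 / 2 = 0.004908 mol.
mass C9H8O4 = 0.004908 x 180.16 = 0.8842 g, so %C9H8O4 = 0.8842/1.0545 x 100 = 83.9%.

83.9%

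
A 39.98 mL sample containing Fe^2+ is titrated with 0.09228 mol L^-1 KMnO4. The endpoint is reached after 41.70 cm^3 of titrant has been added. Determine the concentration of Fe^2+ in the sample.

0.481 M

n(KMnO4) = 0.09228 x 0.04170 = 0.003848 mol.
From the balanced equation, 1 mol KMnO4 reacts with 5 mol Fe^2+, so n(Fe^2+) = 0.003848 x 5/1 = 0.01924 mol.
[Fe^2+] = 0.01924 / 0.03998 L = 0.481 M.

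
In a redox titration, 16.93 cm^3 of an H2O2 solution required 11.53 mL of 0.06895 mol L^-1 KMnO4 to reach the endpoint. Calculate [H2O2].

0.117 M

n(KMnO4) = 0.06895 x 0.01153 = 0.0007950 mol.
From the balanced equation, 2 mol KMnO4 reacts with 5 mol H2O2, so n(H2O2) = 0.0007950 x 5/2 = 0.001987 mol.
[H2O2] = 0.001987 / 0.01693 L = 0.117 M.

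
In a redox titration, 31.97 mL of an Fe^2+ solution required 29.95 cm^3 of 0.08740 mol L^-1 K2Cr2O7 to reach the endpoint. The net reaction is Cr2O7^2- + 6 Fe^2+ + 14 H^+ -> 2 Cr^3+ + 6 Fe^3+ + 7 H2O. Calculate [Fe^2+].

n(K2Cr2O7) = 0.08740 x 0.02995 = 0.002618 mol.
From the balanced equation, 1 mol K2Cr2O7 reacts with 6 mol Fe^2+, so n(Fe^2+) = 0.002618 x 6/1 = 0.01571 mol.
[Fe^2+] = 0.01571 / 0.03197 L = 0.491 M.

0.491 M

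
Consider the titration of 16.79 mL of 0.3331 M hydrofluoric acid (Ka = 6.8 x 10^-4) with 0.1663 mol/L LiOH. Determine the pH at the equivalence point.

8.11

n(HF) = 0.3331 x 0.01679 = 0.005593 mol; V(LiOH) at equivalence = 0.005593/0.1663 = 0.03363 L.
At equivalence all the acid is converted to F-; total volume = 0.01679 + 0.03363 = 0.05042 L, so [F-] = 0.005593/0.05042 = 0.1109 M.
Kb = Kw/Ka = 1.0e-14 / 6.8 x 10^-4 = 1.47e-11.
[OH^-] = sqrt(Kb x [F-]) = sqrt(1.47e-11 x 0.1109) = 1.28e-6 M.
pOH = 5.89, so pH = 14.00 - 5.89 = 8.11.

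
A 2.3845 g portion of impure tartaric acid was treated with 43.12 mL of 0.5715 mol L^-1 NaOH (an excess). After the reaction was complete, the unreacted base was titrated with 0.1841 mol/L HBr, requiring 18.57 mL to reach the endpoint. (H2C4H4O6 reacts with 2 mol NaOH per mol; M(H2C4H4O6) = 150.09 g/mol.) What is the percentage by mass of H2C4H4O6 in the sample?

66.8%

Total n(NaOH) added = 0.5715 x 0.04312 = 0.02464 mol.
n(HBr) used = 0.1841 x 0.01857 = 0.003419 mol, which equals the excess n(NaOH).
So n(NaOH) consumed by the sample = 0.02464 - 0.003419 = 0.02122 mol.
n(H2C4H4O6) = 0.02122 / 2 = 0.01061 mol.
mass H2C4H4O6 = 0.01061 x 150.09 = 1.593 g, so %H2C4H4O6 = 1.593/2.3845 x 100 = 66.8%.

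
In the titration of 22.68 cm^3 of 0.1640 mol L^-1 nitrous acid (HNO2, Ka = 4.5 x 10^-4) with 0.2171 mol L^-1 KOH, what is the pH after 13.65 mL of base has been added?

3.94

Initial n(HNO2) = 0.1640 x 0.02268 = 0.003720 mol.
n(KOH) added = 0.2171 x 0.01365 = 0.002963 mol, converting that many moles of HNO2 to NO2-.
Remaining n(HNO2) = 0.0007561 mol; n(NO2-) = 0.002963 mol.
By Henderson-Hasselbalch, pH = pKa + log([A^-]/[HA]) = 3.35 + log(0.002963/0.0007561) = 3.35 + (+0.59) = 3.94.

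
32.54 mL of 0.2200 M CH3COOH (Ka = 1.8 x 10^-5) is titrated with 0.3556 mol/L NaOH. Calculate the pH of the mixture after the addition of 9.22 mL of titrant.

Initial n(CH3COOH) = 0.2200 x 0.03254 = 0.007159 mol.
n(NaOH) added = 0.3556 x 0.009220 = 0.003279 mol, converting that many moles of CH3COOH to CH3COO-.
Remaining n(CH3COOH) = 0.003880 mol; n(CH3COO-) = 0.003279 mol.
By Henderson-Hasselbalch, pH = pKa + log([A^-]/[HA]) = 4.74 + log(0.003279/0.003880) = 4.74 + (-0.07) = 4.67.

4.67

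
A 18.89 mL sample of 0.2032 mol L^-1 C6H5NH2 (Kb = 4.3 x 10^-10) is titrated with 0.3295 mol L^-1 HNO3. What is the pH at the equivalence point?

n(C6H5NH2) = 0.2032 x 0.01889 = 0.003838 mol; V(HNO3) at equivalence = 0.003838/0.3295 = 0.01165 L.
At equivalence the base is fully converted to C6H5NH3+; total volume = 0.03054 L, so [C6H5NH3+] = 0.003838/0.03054 = 0.1257 M.
Ka(C6H5NH3+) = Kw/Kb = 1.0e-14 / 4.3 x 10^-10 = 2.33e-5.
[H^+] = sqrt(Ka x [C6H5NH3+]) = sqrt(2.33e-5 x 0.1257) = 0.00171 M.
pH = -log(0.00171) = 2.77.

2.77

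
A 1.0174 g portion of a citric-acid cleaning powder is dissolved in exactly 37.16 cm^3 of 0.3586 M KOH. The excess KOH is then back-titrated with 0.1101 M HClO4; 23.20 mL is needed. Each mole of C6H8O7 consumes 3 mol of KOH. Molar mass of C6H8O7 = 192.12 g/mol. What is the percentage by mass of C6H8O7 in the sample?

Total n(KOH) added = 0.3586 x 0.03716 = 0.01333 mol.
n(HClO4) used = 0.1101 x 0.02320 = 0.002554 mol, which equals the excess n(KOH).
So n(KOH) consumed by the sample = 0.01333 - 0.002554 = 0.01077 mol.
n(C6H8O7) = 0.01077 / 3 = 0.003590 mol.
mass C6H8O7 = 0.003590 x 192.12 = 0.6898 g, so %C6H8O7 = 0.6898/1.0174 x 100 = 67.8%.

67.8%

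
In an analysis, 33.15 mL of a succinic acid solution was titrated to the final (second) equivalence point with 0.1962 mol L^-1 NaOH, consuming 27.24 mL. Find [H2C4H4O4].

0.0806 M

n(NaOH) = 0.1962 x 0.02724 = 0.005344 mol.
At the final (second) equivalence point, 2 mol OH^- react per mol H2C4H4O4, so n(H2C4H4O4) = 0.005344 / 2 = 0.002672 mol.
[H2C4H4O4] = 0.002672 / 0.03315 L = 0.0806 M.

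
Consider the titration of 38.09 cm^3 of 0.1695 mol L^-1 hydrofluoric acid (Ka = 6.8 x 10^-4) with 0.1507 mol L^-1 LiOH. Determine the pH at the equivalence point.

n(HF) = 0.1695 x 0.03809 = 0.006456 mol; V(LiOH) at equivalence = 0.006456/0.1507 = 0.04284 L.
At equivalence all the acid is converted to F-; total volume = 0.03809 + 0.04284 = 0.08093 L, so [F-] = 0.006456/0.08093 = 0.07977 M.
Kb = Kw/Ka = 1.0e-14 / 6.8 x 10^-4 = 1.47e-11.
[OH^-] = sqrt(Kb x [F-]) = sqrt(1.47e-11 x 0.07977) = 1.08e-6 M.
pOH = 5.97, so pH = 14.00 - 5.97 = 8.03.

8.03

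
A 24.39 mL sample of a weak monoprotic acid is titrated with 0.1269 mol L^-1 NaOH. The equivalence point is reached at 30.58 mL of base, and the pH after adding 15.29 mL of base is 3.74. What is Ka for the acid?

1.8 x 10^-4

15.29 mL is half of the equivalence volume, so this is the half-equivalence point where [HA] = [A^-].
At half-equivalence pH = pKa, so pKa = 3.74.
Ka = 10^(-3.74) = 1.8 x 10^-4.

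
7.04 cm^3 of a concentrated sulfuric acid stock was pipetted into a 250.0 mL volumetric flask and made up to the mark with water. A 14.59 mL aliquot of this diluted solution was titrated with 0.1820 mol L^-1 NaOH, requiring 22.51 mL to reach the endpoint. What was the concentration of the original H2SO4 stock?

n(NaOH) = 0.1820 x 0.02251 = 0.004097 mol.
n(H2SO4) in the aliquot = 0.004097 x 1/2 = 0.002048 mol.
[diluted H2SO4] = 0.002048 / 0.01459 = 0.1404 M.
Dilution factor = 250.0/7.040 = 35.51, so [stock] = 0.1404 x 35.51 = 4.99 M.

4.99 M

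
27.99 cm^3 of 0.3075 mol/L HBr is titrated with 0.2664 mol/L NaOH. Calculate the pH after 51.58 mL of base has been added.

12.81

n(acid) = 0.3075 x 0.02799 = 0.008607 mol; n(NaOH) added = 0.2664 x 0.05158 = 0.01374 mol.
Base is in excess by 0.01374 - 0.008607 = 0.005134 mol in a total volume of 0.07957 L.
[OH^-] = 0.005134/0.07957 = 0.06452 M, so pOH = 1.19 and pH = 14.00 - 1.19 = 12.81.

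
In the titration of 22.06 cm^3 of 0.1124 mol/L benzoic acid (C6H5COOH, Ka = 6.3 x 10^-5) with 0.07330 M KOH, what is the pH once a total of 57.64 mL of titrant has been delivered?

n(acid) = 0.1124 x 0.02206 = 0.002480 mol; n(KOH) added = 0.07330 x 0.05764 = 0.004225 mol.
Base is in excess by 0.004225 - 0.002480 = 0.001745 mol in a total volume of 0.07970 L.
[OH^-] = 0.001745/0.07970 = 0.02190 M, so pOH = 1.66 and pH = 14.00 - 1.66 = 12.34.

12.34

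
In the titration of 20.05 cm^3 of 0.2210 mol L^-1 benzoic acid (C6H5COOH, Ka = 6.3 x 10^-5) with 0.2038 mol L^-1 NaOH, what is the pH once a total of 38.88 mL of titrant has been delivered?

n(acid) = 0.2210 x 0.02005 = 0.004431 mol; n(NaOH) added = 0.2038 x 0.03888 = 0.007924 mol.
Base is in excess by 0.007924 - 0.004431 = 0.003493 mol in a total volume of 0.05893 L.
[OH^-] = 0.003493/0.05893 = 0.05927 M, so pOH = 1.23 and pH = 14.00 - 1.23 = 12.77.

12.77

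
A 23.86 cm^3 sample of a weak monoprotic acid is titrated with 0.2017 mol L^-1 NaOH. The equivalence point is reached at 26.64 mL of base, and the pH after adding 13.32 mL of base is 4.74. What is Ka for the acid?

13.32 mL is half of the equivalence volume, so this is the half-equivalence point where [HA] = [A^-].
At half-equivalence pH = pKa, so pKa = 4.74.
Ka = 10^(-4.74) = 1.8 x 10^-5.

1.8 x 10^-5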